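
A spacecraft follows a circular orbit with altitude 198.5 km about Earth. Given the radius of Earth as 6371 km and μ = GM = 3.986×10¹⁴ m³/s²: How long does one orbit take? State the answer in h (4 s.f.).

r = 6371 + 198.5 = 6569.5 km = 6.5695×10⁶ m.
Kepler's third law: T = 2π√(r³/μ) = 2π√((6.570×10⁶)³ / 3.986×10¹⁴).
r³/μ = 7.113×10⁵ s², so T = 2π × 8.434×10² = 5.299×10³ s.
Converting: 5.299×10³ s ÷ 3600 = 1.472 h.

T ≈ 1.472 h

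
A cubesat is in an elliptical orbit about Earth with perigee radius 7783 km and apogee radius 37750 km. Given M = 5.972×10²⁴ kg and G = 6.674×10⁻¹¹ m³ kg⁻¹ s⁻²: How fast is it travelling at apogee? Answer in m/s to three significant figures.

μ = GM = 6.674×10⁻¹¹ × 5.972×10²⁴ = 3.986×10¹⁴ m³/s².
Semi-major axis a = (r_p + r_a)/2 = 22766 km = 2.277×10⁷ m.
Vis-viva: v² = μ(2/r − 1/a) = 3.986×10¹⁴ × (5.298×10⁻⁸ − 4.392×10⁻⁸) = 3.609×10⁶ m²/s².
v = 1900 m/s.

v ≈ 1900 m/s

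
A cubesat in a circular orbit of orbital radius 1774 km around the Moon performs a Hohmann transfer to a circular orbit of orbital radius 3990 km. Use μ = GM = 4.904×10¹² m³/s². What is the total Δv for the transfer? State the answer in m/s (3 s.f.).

r₁ = 1774 km = 1.774×10⁶ m.
r₂ = 3990 km = 3.990×10⁶ m.
Transfer ellipse a_t = (r₁ + r₂)/2 = 2.882×10⁶ m.
At r₁: circular v_c1 = √(μ/r₁) = 1663 m/s; transfer-perilune v_p = √[μ(2/r₁ − 1/a_t)] = 1956 m/s.
Δv₁ = v_p − v_c1 = 293.7 m/s.
At r₂: circular v_c2 = √(μ/r₂) = 1109 m/s; transfer-apolune v_a = √[μ(2/r₂ − 1/a_t)] = 869.8 m/s.
Δv₂ = v_c2 − v_a = 238.8 m/s.
Total Δv = Δv₁ + Δv₂ = 532.5 m/s.

Δv_total ≈ 533 m/s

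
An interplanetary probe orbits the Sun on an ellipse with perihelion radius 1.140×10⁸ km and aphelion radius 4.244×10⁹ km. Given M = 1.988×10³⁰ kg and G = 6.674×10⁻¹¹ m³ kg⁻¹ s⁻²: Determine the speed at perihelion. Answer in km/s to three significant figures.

v ≈ 47.6 km/s

μ = GM = 6.674×10⁻¹¹ × 1.988×10³⁰ = 1.327×10²⁰ m³/s².
Semi-major axis a = (r_p + r_a)/2 = 2.1790×10⁹ km = 2.179×10¹² m.
Vis-viva: v² = μ(2/r − 1/a) = 1.327×10²⁰ × (1.754×10⁻¹¹ − 4.589×10⁻¹³) = 2.267×10⁹ m²/s².
v = 47610 m/s = 47.61 km/s.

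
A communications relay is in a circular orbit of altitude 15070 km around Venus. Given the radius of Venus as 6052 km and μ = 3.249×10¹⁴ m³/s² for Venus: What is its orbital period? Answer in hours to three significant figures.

r = 6052 + 15070 = 21122 km = 2.1122×10⁷ m.
Kepler's third law: T = 2π√(r³/μ) = 2π√((2.112×10⁷)³ / 3.249×10¹⁴).
r³/μ = 2.900×10⁷ s², so T = 2π × 5.386×10³ = 3.384×10⁴ s.
Converting: 3.384×10⁴ s ÷ 3600 = 9.400 hours.

T ≈ 9.40 hours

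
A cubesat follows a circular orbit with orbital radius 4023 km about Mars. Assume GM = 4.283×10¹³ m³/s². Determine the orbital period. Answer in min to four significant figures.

r = 4023 km = 4.023×10⁶ m.
Kepler's third law: T = 2π√(r³/μ) = 2π√((4.023×10⁶)³ / 4.283×10¹³).
r³/μ = 1.520×10⁶ s², so T = 2π × 1.233×10³ = 7.747×10³ s.
Converting: 7.747×10³ s ÷ 60.00 = 129.1 min.

T ≈ 129.1 min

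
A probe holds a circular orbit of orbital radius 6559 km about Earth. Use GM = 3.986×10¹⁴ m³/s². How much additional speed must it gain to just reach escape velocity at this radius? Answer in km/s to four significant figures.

r = 6559 km = 6.559×10⁶ m.
Circular speed v_c = √(μ/r) = 7796 m/s.
Escape speed v_esc = √(2μ/r) = √2 × v_c = 11020 m/s.
Δv = v_esc − v_c = 3229 m/s = 3.229 km/s.

Δv ≈ 3.229 km/s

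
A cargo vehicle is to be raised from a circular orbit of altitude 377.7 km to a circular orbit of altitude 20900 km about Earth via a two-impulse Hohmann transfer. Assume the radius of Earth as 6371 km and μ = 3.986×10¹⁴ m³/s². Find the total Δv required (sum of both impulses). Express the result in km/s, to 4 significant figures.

Δv_total ≈ 3.461 km/s

r₁ = 6371 + 377.7 = 6748.7 km = 6.7487×10⁶ m.
r₂ = 6371 + 20900 = 27271 km = 2.7271×10⁷ m.
Transfer ellipse a_t = (r₁ + r₂)/2 = 1.701×10⁷ m.
At r₁: circular v_c1 = √(μ/r₁) = 7685 m/s; transfer-perigee v_p = √[μ(2/r₁ − 1/a_t)] = 9731 m/s.
Δv₁ = v_p − v_c1 = 2046 m/s.
At r₂: circular v_c2 = √(μ/r₂) = 3823 m/s; transfer-apogee v_a = √[μ(2/r₂ − 1/a_t)] = 2408 m/s.
Δv₂ = v_c2 − v_a = 1415 m/s.
Total Δv = Δv₁ + Δv₂ = 3461 m/s = 3.461 km/s.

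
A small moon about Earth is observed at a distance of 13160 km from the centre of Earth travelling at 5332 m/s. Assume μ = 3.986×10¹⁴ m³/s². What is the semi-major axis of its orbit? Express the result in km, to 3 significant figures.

r = 1.316×10⁷ m.
Vis-viva rearranged: 1/a = 2/r − v²/μ = 1.520×10⁻⁷ − 7.133×10⁻⁸ = 8.065×10⁻⁸ m⁻¹.
a = 1.240×10⁷ m = 12399 km.

a ≈ 12400 km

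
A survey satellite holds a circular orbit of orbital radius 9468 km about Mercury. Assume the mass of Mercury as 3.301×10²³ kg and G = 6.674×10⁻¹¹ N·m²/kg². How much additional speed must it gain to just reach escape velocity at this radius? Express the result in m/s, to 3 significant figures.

μ = GM = 6.674×10⁻¹¹ × 3.301×10²³ = 2.203×10¹³ m³/s².
r = 9468 km = 9.468×10⁶ m.
Circular speed v_c = √(μ/r) = 1525 m/s.
Escape speed v_esc = √(2μ/r) = √2 × v_c = 2157 m/s.
Δv = v_esc − v_c = 631.8 m/s.

Δv ≈ 632 m/s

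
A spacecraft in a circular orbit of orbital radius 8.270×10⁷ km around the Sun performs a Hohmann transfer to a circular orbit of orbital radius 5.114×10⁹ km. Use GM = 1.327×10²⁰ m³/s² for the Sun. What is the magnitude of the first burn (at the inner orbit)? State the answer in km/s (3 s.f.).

Δv ≈ 16.1 km/s

r₁ = 8.270×10⁷ km = 8.270×10¹⁰ m.
r₂ = 5.114×10⁹ km = 5.114×10¹² m.
Transfer ellipse a_t = (r₁ + r₂)/2 = 2.598×10¹² m.
At r₁: circular v_c1 = √(μ/r₁) = 40060 m/s; transfer-perihelion v_p = √[μ(2/r₁ − 1/a_t)] = 56200 m/s.
Δv₁ = v_p − v_c1 = 16140 m/s.
= 16.14 km/s.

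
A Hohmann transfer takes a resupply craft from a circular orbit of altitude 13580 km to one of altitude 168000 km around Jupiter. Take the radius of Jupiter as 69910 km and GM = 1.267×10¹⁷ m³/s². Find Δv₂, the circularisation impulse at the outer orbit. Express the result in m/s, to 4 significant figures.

r₁ = 69910 + 13580 = 83490 km = 8.3490×10⁷ m.
r₂ = 69910 + 168000 = 237910 km = 2.3791×10⁸ m.
Transfer ellipse a_t = (r₁ + r₂)/2 = 1.607×10⁸ m.
At r₁: circular v_c1 = √(μ/r₁) = 38960 m/s; transfer-perijove v_p = √[μ(2/r₁ − 1/a_t)] = 47400 m/s.
At r₂: circular v_c2 = √(μ/r₂) = 23080 m/s; transfer-apojove v_a = √[μ(2/r₂ − 1/a_t)] = 16630 m/s.
Δv₂ = v_c2 − v_a = 6443 m/s.

Δv ≈ 6443 m/s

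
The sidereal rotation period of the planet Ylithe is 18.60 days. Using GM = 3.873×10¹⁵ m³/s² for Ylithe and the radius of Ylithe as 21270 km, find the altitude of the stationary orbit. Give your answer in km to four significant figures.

T = 18.60 days = 1.607×10⁶ s.
A synchronous orbit has period T, so by Kepler's third law a = (μT²/4π²)^(1/3).
μT²/4π² = 3.873×10¹⁵ × (1.607×10⁶)² / 39.48 = 2.534×10²⁶ m³.
a = 6.328×10⁸ m = 6.3277×10⁵ km.
Altitude h = a − R = 6.3277×10⁵ − 21270 = 6.1150×10⁵ km.

h_sync ≈ 6.115×10⁵ km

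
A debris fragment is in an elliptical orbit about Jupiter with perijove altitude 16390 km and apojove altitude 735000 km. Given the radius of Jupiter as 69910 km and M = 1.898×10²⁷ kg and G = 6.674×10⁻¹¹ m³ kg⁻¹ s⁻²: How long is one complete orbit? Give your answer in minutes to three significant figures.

μ = GM = 6.674×10⁻¹¹ × 1.898×10²⁷ = 1.267×10¹⁷ m³/s².
r_p = 69910 + 16390 = 86300 km = 8.6300×10⁷ m.
r_a = 69910 + 735000 = 804910 km = 8.0491×10⁸ m.
Semi-major axis a = (r_p + r_a)/2 = (86300 + 8.0491×10⁵)/2 = 4.4560×10⁵ km = 4.456×10⁸ m.
By Kepler's third law T = 2π√(a³/μ) = 2π × 2.643×10⁴ = 1.661×10⁵ s.
= 2768 minutes.

T ≈ 2770 minutes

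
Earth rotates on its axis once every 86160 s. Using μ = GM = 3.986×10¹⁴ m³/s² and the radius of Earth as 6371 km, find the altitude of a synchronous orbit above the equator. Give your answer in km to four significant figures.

h_sync ≈ 35790 km

A synchronous orbit has period T, so by Kepler's third law a = (μT²/4π²)^(1/3).
μT²/4π² = 3.986×10¹⁴ × (8.616×10⁴)² / 39.48 = 7.495×10²² m³.
a = 4.216×10⁷ m = 42163 km.
Altitude h = a − R = 42163 − 6371 = 35792 km.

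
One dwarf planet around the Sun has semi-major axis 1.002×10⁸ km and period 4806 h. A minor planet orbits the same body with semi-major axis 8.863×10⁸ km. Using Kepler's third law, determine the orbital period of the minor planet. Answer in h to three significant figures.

Kepler's third law: T² ∝ a³, so T₂ = T₁ (a₂/a₁)^(3/2).
a₂/a₁ = 8.845, (a₂/a₁)^(3/2) = 26.31.
T₂ = 4806 × 26.31 = 1.264×10⁵ h.

T₂ ≈ 1.26×10⁵ h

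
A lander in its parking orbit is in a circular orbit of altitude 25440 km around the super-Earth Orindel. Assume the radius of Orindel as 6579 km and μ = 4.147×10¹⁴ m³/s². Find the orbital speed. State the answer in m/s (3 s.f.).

v ≈ 3600 m/s

r = 6579 + 25440 = 32019 km = 3.2019×10⁷ m.
For a circular orbit v = √(μ/r) = √(4.147×10¹⁴ / 3.202×10⁷) = √(1.295×10⁷) = 3599 m/s.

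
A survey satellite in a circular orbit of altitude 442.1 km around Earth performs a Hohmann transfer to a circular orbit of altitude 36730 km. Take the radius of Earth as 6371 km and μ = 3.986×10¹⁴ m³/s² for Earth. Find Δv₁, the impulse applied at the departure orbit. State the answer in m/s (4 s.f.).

Δv ≈ 2403 m/s

r₁ = 6371 + 442.1 = 6813.1 km = 6.8131×10⁶ m.
r₂ = 6371 + 36730 = 43101 km = 4.3101×10⁷ m.
Transfer ellipse a_t = (r₁ + r₂)/2 = 2.496×10⁷ m.
At r₁: circular v_c1 = √(μ/r₁) = 7649 m/s; transfer-perigee v_p = √[μ(2/r₁ − 1/a_t)] = 10050 m/s.
Δv₁ = v_p − v_c1 = 2403 m/s.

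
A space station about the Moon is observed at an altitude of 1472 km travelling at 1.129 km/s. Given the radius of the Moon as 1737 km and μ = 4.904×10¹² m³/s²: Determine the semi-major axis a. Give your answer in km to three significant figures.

r = 1737 + 1472 = 3209.0 km = 3.209×10⁶ m.
Vis-viva rearranged: 1/a = 2/r − v²/μ = 6.232×10⁻⁷ − 2.599×10⁻⁷ = 3.633×10⁻⁷ m⁻¹.
a = 2.752×10⁶ m = 2752.3 km.

a ≈ 2750 km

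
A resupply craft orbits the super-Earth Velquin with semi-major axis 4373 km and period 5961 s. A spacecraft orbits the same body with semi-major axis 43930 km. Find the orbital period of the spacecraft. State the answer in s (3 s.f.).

T₂ ≈ 1.90×10⁵ s

Kepler's third law: T² ∝ a³, so T₂ = T₁ (a₂/a₁)^(3/2).
a₂/a₁ = 10.05, (a₂/a₁)^(3/2) = 31.84.
T₂ = 5961 × 31.84 = 1.898×10⁵ s.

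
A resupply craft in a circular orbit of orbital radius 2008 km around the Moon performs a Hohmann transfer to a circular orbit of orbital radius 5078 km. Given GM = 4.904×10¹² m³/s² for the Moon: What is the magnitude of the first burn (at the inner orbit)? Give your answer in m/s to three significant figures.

r₁ = 2008 km = 2.008×10⁶ m.
r₂ = 5078 km = 5.078×10⁶ m.
Transfer ellipse a_t = (r₁ + r₂)/2 = 3.543×10⁶ m.
At r₁: circular v_c1 = √(μ/r₁) = 1563 m/s; transfer-perilune v_p = √[μ(2/r₁ − 1/a_t)] = 1871 m/s.
Δv₁ = v_p − v_c1 = 308.2 m/s.

Δv ≈ 308 m/s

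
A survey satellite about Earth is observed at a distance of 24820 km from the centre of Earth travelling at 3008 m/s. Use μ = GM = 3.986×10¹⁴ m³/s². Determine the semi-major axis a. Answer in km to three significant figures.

r = 2.482×10⁷ m.
Specific orbital energy ε = v²/2 − μ/r = (3008)²/2 − 3.986×10¹⁴/2.482×10⁷ = -1.154×10⁷ J/kg.
Since ε = −μ/(2a), a = −μ/(2ε) = 1.728×10⁷ m = 17277 km.

a ≈ 17300 km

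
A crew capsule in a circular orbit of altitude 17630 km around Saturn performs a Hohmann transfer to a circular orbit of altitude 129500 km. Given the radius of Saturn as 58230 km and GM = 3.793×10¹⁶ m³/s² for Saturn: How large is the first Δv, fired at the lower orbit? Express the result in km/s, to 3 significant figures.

r₁ = 58230 + 17630 = 75860 km = 7.5860×10⁷ m.
r₂ = 58230 + 129500 = 187730 km = 1.8773×10⁸ m.
Transfer ellipse a_t = (r₁ + r₂)/2 = 1.318×10⁸ m.
At r₁: circular v_c1 = √(μ/r₁) = 22360 m/s; transfer-perikrone v_p = √[μ(2/r₁ − 1/a_t)] = 26690 m/s.
Δv₁ = v_p − v_c1 = 4326 m/s.
= 4.326 km/s.

Δv ≈ 4.33 km/s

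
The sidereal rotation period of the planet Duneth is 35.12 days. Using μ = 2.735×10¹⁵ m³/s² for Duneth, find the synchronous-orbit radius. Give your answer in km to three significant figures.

T = 35.12 days = 3.034×10⁶ s.
A synchronous orbit has period T, so by Kepler's third law a = (μT²/4π²)^(1/3).
μT²/4π² = 2.735×10¹⁵ × (3.034×10⁶)² / 39.48 = 6.379×10²⁶ m³.
a = 8.608×10⁸ m = 8.6082×10⁵ km.

r_sync ≈ 8.61×10⁵ km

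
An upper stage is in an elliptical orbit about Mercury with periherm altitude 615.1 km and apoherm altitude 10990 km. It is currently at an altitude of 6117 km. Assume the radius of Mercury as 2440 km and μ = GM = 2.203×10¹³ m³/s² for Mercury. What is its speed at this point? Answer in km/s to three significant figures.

v ≈ 1.57 km/s

r_p = 2440 + 615.1 = 3055.1 km = 3.0551×10⁶ m.
r_a = 2440 + 10990 = 13430 km = 1.3430×10⁷ m.
r = 2440 + 6117 = 8557.0 km = 8.557×10⁶ m.
Semi-major axis a = (r_p + r_a)/2 = 8242.5 km = 8.243×10⁶ m.
Vis-viva: v² = μ(2/r − 1/a) = 2.203×10¹³ × (2.337×10⁻⁷ − 1.213×10⁻⁷) = 2.476×10⁶ m²/s².
v = 1574 m/s = 1.574 km/s.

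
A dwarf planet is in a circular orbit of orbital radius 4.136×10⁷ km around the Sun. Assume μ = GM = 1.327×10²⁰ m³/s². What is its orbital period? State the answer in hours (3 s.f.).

T ≈ 1270 hours

r = 4.136×10⁷ km = 4.136×10¹⁰ m.
Kepler's third law: T = 2π√(r³/μ) = 2π√((4.136×10¹⁰)³ / 1.327×10²⁰).
r³/μ = 5.332×10¹¹ s², so T = 2π × 7.302×10⁵ = 4.588×10⁶ s.
Converting: 4.588×10⁶ s ÷ 3600 = 1274 hours.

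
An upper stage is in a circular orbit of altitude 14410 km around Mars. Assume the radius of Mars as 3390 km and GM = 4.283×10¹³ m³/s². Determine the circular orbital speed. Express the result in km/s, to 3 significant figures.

r = 3390 + 14410 = 17800 km = 1.7800×10⁷ m.
For a circular orbit v = √(μ/r) = √(4.283×10¹³ / 1.780×10⁷) = √(2.406×10⁶) = 1551 m/s.
That is 1.551 km/s.

v ≈ 1.55 km/s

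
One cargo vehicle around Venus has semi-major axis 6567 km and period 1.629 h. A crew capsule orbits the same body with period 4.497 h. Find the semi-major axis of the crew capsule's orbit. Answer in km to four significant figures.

a₂ ≈ 12920 km

Kepler's third law: a³ ∝ T², so a₂ = a₁ (T₂/T₁)^(2/3).
T₂/T₁ = 2.761, (T₂/T₁)^(2/3) = 1.968.
a₂ = 6567 × 1.968 = 12920 km.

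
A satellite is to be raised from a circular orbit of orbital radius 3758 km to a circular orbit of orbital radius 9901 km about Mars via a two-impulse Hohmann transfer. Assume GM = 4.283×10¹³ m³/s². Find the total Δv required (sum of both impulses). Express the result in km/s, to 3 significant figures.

Δv_total ≈ 1.23 km/s

r₁ = 3758 km = 3.758×10⁶ m.
r₂ = 9901 km = 9.901×10⁶ m.
Transfer ellipse a_t = (r₁ + r₂)/2 = 6.830×10⁶ m.
At r₁: circular v_c1 = √(μ/r₁) = 3376 m/s; transfer-periapsis v_p = √[μ(2/r₁ − 1/a_t)] = 4065 m/s.
Δv₁ = v_p − v_c1 = 688.9 m/s.
At r₂: circular v_c2 = √(μ/r₂) = 2080 m/s; transfer-apoapsis v_a = √[μ(2/r₂ − 1/a_t)] = 1543 m/s.
Δv₂ = v_c2 − v_a = 537.0 m/s.
Total Δv = Δv₁ + Δv₂ = 1226 m/s = 1.226 km/s.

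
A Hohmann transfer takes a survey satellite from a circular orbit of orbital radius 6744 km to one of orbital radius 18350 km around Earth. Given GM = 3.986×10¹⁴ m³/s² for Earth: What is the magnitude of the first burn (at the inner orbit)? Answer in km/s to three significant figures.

Δv ≈ 1.61 km/s

r₁ = 6744 km = 6.744×10⁶ m.
r₂ = 18350 km = 1.835×10⁷ m.
Transfer ellipse a_t = (r₁ + r₂)/2 = 1.255×10⁷ m.
At r₁: circular v_c1 = √(μ/r₁) = 7688 m/s; transfer-perigee v_p = √[μ(2/r₁ − 1/a_t)] = 9297 m/s.
Δv₁ = v_p − v_c1 = 1609 m/s.
= 1.609 km/s.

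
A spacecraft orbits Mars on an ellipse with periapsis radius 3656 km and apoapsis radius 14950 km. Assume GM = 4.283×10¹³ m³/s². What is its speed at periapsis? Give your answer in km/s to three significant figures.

v ≈ 4.34 km/s

Semi-major axis a = (r_p + r_a)/2 = 9303.0 km = 9.303×10⁶ m.
Vis-viva: v² = μ(2/r − 1/a) = 4.283×10¹³ × (5.470×10⁻⁷ − 1.075×10⁻⁷) = 1.883×10⁷ m²/s².
v = 4339 m/s = 4.339 km/s.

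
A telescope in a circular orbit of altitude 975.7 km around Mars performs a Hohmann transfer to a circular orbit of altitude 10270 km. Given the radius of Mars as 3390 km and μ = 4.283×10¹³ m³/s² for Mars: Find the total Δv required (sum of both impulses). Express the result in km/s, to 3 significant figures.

r₁ = 3390 + 975.7 = 4365.7 km = 4.3657×10⁶ m.
r₂ = 3390 + 10270 = 13660 km = 1.3660×10⁷ m.
Transfer ellipse a_t = (r₁ + r₂)/2 = 9.013×10⁶ m.
At r₁: circular v_c1 = √(μ/r₁) = 3132 m/s; transfer-periapsis v_p = √[μ(2/r₁ − 1/a_t)] = 3856 m/s.
Δv₁ = v_p − v_c1 = 723.9 m/s.
At r₂: circular v_c2 = √(μ/r₂) = 1771 m/s; transfer-apoapsis v_a = √[μ(2/r₂ − 1/a_t)] = 1232 m/s.
Δv₂ = v_c2 − v_a = 538.3 m/s.
Total Δv = Δv₁ + Δv₂ = 1262 m/s = 1.262 km/s.

Δv_total ≈ 1.26 km/s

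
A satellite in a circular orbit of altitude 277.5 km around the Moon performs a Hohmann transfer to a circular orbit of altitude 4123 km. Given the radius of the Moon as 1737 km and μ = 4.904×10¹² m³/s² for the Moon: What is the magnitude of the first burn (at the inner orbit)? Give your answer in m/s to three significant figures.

Δv ≈ 343 m/s

r₁ = 1737 + 277.5 = 2014.5 km = 2.0145×10⁶ m.
r₂ = 1737 + 4123 = 5860.0 km = 5.8600×10⁶ m.
Transfer ellipse a_t = (r₁ + r₂)/2 = 3.937×10⁶ m.
At r₁: circular v_c1 = √(μ/r₁) = 1560 m/s; transfer-perilune v_p = √[μ(2/r₁ − 1/a_t)] = 1903 m/s.
Δv₁ = v_p − v_c1 = 343.2 m/s.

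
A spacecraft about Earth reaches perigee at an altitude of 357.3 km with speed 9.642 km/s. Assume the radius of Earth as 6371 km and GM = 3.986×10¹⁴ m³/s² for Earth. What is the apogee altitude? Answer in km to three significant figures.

r_p = 6371 + 357.3 = 6728.3 km = 6.728×10⁶ m.
Specific energy ε = v²/2 − μ/r = -1.276×10⁷ J/kg, so a = −μ/(2ε) = 1.562×10⁷ m.
The apsides satisfy r_p + r_a = 2a, so the apogee radius is 2a − r_p = 2.451×10⁷ m = 24514 km.
Apogee altitude = 24514 − 6371 = 18143 km.

apogee altitude ≈ 18100 km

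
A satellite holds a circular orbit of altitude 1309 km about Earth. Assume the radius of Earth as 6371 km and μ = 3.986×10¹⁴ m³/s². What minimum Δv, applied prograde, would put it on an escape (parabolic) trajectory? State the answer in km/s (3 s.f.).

r = 6371 + 1309 = 7680.0 km = 7.6800×10⁶ m.
Circular speed v_c = √(μ/r) = 7204 m/s.
Escape speed v_esc = √(2μ/r) = √2 × v_c = 10190 m/s.
Δv = v_esc − v_c = 2984 m/s = 2.984 km/s.

Δv ≈ 2.98 km/s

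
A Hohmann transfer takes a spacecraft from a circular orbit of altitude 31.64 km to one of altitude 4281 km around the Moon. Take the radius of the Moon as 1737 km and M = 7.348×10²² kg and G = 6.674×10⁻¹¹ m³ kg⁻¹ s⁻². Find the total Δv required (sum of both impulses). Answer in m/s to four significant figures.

Δv_total ≈ 699.4 m/s

μ = GM = 6.674×10⁻¹¹ × 7.348×10²² = 4.904×10¹² m³/s².
r₁ = 1737 + 31.64 = 1768.6 km = 1.7686×10⁶ m.
r₂ = 1737 + 4281 = 6018.0 km = 6.0180×10⁶ m.
Transfer ellipse a_t = (r₁ + r₂)/2 = 3.893×10⁶ m.
At r₁: circular v_c1 = √(μ/r₁) = 1665 m/s; transfer-perilune v_p = √[μ(2/r₁ − 1/a_t)] = 2070 m/s.
Δv₁ = v_p − v_c1 = 405.1 m/s.
At r₂: circular v_c2 = √(μ/r₂) = 902.7 m/s; transfer-apolune v_a = √[μ(2/r₂ − 1/a_t)] = 608.4 m/s.
Δv₂ = v_c2 − v_a = 294.3 m/s.
Total Δv = Δv₁ + Δv₂ = 699.4 m/s.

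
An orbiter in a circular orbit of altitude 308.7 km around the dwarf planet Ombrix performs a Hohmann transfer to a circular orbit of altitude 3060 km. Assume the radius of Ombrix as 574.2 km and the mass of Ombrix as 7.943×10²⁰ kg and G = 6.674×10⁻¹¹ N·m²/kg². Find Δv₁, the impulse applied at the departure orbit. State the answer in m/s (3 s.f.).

Δv ≈ 65.8 m/s

μ = GM = 6.674×10⁻¹¹ × 7.943×10²⁰ = 5.301×10¹⁰ m³/s².
r₁ = 574.2 + 308.7 = 882.90 km = 8.8290×10⁵ m.
r₂ = 574.2 + 3060 = 3634.2 km = 3.6342×10⁶ m.
Transfer ellipse a_t = (r₁ + r₂)/2 = 2.259×10⁶ m.
At r₁: circular v_c1 = √(μ/r₁) = 245.0 m/s; transfer-periapsis v_p = √[μ(2/r₁ − 1/a_t)] = 310.8 m/s.
Δv₁ = v_p − v_c1 = 65.79 m/s.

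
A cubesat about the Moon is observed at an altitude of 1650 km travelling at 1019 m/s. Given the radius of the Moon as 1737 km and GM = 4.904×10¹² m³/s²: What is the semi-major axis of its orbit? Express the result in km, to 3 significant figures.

r = 1737 + 1650 = 3387.0 km = 3.387×10⁶ m.
Specific orbital energy ε = v²/2 − μ/r = (1019)²/2 − 4.904×10¹²/3.387×10⁶ = -9.287×10⁵ J/kg.
Since ε = −μ/(2a), a = −μ/(2ε) = 2.640×10⁶ m = 2640.2 km.

a ≈ 2640 km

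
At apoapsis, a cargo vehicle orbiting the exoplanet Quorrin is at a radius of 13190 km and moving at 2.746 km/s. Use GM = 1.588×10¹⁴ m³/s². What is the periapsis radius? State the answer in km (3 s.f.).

periapsis radius ≈ 6010 km

r_a = 1.319×10⁷ m.
Specific energy ε = v²/2 − μ/r = -8.269×10⁶ J/kg, so a = −μ/(2ε) = 9.602×10⁶ m.
The apsides satisfy r_p + r_a = 2a, so the periapsis radius is 2a − r_a = 6.014×10⁶ m = 6013.9 km.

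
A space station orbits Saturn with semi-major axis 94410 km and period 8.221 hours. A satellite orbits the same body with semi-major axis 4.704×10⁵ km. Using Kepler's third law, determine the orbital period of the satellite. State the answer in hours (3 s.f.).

Kepler's third law: T² ∝ a³, so T₂ = T₁ (a₂/a₁)^(3/2).
a₂/a₁ = 4.983, (a₂/a₁)^(3/2) = 11.12.
T₂ = 8.221 × 11.12 = 91.43 hours.

T₂ ≈ 91.4 hours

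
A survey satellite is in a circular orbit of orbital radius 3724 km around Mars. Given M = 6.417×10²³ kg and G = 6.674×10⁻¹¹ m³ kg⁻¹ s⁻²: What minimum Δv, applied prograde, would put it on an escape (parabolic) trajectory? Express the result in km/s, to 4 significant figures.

Δv ≈ 1.405 km/s

μ = GM = 6.674×10⁻¹¹ × 6.417×10²³ = 4.283×10¹³ m³/s².
r = 3724 km = 3.724×10⁶ m.
Circular speed v_c = √(μ/r) = 3391 m/s.
Escape speed v_esc = √(2μ/r) = √2 × v_c = 4796 m/s.
Δv = v_esc − v_c = 1405 m/s = 1.405 km/s.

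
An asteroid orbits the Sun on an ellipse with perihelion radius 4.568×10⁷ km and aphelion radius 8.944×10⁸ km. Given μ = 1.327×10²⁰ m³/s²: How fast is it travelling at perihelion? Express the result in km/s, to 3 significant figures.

Semi-major axis a = (r_p + r_a)/2 = 4.7004×10⁸ km = 4.700×10¹¹ m.
Vis-viva: v² = μ(2/r − 1/a) = 1.327×10²⁰ × (4.378×10⁻¹¹ − 2.127×10⁻¹²) = 5.528×10⁹ m²/s².
v = 74350 m/s = 74.35 km/s.

v ≈ 74.3 km/s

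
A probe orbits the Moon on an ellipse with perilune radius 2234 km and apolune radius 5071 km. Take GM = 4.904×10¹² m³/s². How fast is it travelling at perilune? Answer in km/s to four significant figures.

Semi-major axis a = (r_p + r_a)/2 = 3652.5 km = 3.652×10⁶ m.
Vis-viva: v² = μ(2/r − 1/a) = 4.904×10¹² × (8.953×10⁻⁷ − 2.738×10⁻⁷) = 3.048×10⁶ m²/s².
v = 1746 m/s = 1.746 km/s.

v ≈ 1.746 km/s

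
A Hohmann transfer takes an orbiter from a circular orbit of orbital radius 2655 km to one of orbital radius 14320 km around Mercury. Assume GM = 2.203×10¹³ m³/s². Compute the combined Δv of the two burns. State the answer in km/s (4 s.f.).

r₁ = 2655 km = 2.655×10⁶ m.
r₂ = 14320 km = 1.432×10⁷ m.
Transfer ellipse a_t = (r₁ + r₂)/2 = 8.488×10⁶ m.
At r₁: circular v_c1 = √(μ/r₁) = 2881 m/s; transfer-periherm v_p = √[μ(2/r₁ − 1/a_t)] = 3742 m/s.
Δv₁ = v_p − v_c1 = 861.0 m/s.
At r₂: circular v_c2 = √(μ/r₂) = 1240 m/s; transfer-apoherm v_a = √[μ(2/r₂ − 1/a_t)] = 693.7 m/s.
Δv₂ = v_c2 − v_a = 546.6 m/s.
Total Δv = Δv₁ + Δv₂ = 1408 m/s = 1.408 km/s.

Δv_total ≈ 1.408 km/s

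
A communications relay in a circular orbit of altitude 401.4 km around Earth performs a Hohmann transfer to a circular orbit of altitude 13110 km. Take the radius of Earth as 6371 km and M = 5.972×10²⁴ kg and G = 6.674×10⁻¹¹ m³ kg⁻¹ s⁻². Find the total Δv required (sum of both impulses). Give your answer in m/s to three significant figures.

μ = GM = 6.674×10⁻¹¹ × 5.972×10²⁴ = 3.986×10¹⁴ m³/s².
r₁ = 6371 + 401.4 = 6772.4 km = 6.7724×10⁶ m.
r₂ = 6371 + 13110 = 19481 km = 1.9481×10⁷ m.
Transfer ellipse a_t = (r₁ + r₂)/2 = 1.313×10⁷ m.
At r₁: circular v_c1 = √(μ/r₁) = 7672 m/s; transfer-perigee v_p = √[μ(2/r₁ − 1/a_t)] = 9346 m/s.
Δv₁ = v_p − v_c1 = 1674 m/s.
At r₂: circular v_c2 = √(μ/r₂) = 4523 m/s; transfer-apogee v_a = √[μ(2/r₂ − 1/a_t)] = 3249 m/s.
Δv₂ = v_c2 − v_a = 1274 m/s.
Total Δv = Δv₁ + Δv₂ = 2948 m/s.

Δv_total ≈ 2950 m/s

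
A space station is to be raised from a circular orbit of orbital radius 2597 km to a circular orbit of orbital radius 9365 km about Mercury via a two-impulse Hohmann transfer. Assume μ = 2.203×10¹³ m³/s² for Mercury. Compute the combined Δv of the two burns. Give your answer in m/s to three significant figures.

r₁ = 2597 km = 2.597×10⁶ m.
r₂ = 9365 km = 9.365×10⁶ m.
Transfer ellipse a_t = (r₁ + r₂)/2 = 5.981×10⁶ m.
At r₁: circular v_c1 = √(μ/r₁) = 2913 m/s; transfer-periherm v_p = √[μ(2/r₁ − 1/a_t)] = 3645 m/s.
Δv₁ = v_p − v_c1 = 732.0 m/s.
At r₂: circular v_c2 = √(μ/r₂) = 1534 m/s; transfer-apoherm v_a = √[μ(2/r₂ − 1/a_t)] = 1011 m/s.
Δv₂ = v_c2 − v_a = 523.1 m/s.
Total Δv = Δv₁ + Δv₂ = 1255 m/s.

Δv_total ≈ 1260 m/s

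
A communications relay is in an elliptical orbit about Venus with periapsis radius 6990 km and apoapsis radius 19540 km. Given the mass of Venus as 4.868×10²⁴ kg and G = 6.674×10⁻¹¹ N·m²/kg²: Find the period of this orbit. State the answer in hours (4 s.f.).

T ≈ 4.678 hours

μ = GM = 6.674×10⁻¹¹ × 4.868×10²⁴ = 3.249×10¹⁴ m³/s².
Semi-major axis a = (r_p + r_a)/2 = (6990.0 + 19540)/2 = 13265 km = 1.326×10⁷ m.
By Kepler's third law T = 2π√(a³/μ) = 2π × 2.680×10³ = 1.684×10⁴ s.
= 4.678 hours.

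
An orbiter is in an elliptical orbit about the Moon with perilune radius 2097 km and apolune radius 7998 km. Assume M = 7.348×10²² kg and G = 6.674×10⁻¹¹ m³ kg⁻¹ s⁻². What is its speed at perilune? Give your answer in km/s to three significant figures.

v ≈ 1.93 km/s

μ = GM = 6.674×10⁻¹¹ × 7.348×10²² = 4.904×10¹² m³/s².
Semi-major axis a = (r_p + r_a)/2 = 5047.5 km = 5.048×10⁶ m.
Vis-viva: v² = μ(2/r − 1/a) = 4.904×10¹² × (9.537×10⁻⁷ − 1.981×10⁻⁷) = 3.706×10⁶ m²/s².
v = 1925 m/s = 1.925 km/s.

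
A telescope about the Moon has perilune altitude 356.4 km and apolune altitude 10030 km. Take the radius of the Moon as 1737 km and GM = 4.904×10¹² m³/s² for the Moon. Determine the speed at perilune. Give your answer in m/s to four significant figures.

v ≈ 1994 m/s

r_p = 1737 + 356.4 = 2093.4 km = 2.0934×10⁶ m.
r_a = 1737 + 10030 = 11767 km = 1.1767×10⁷ m.
Semi-major axis a = (r_p + r_a)/2 = 6930.2 km = 6.930×10⁶ m.
Vis-viva: v² = μ(2/r − 1/a) = 4.904×10¹² × (9.554×10⁻⁷ − 1.443×10⁻⁷) = 3.978×10⁶ m²/s².
v = 1994 m/s.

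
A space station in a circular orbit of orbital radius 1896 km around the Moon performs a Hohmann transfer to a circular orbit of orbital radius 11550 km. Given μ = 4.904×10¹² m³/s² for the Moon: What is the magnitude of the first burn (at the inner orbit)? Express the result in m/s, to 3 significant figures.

r₁ = 1896 km = 1.896×10⁶ m.
r₂ = 11550 km = 1.155×10⁷ m.
Transfer ellipse a_t = (r₁ + r₂)/2 = 6.723×10⁶ m.
At r₁: circular v_c1 = √(μ/r₁) = 1608 m/s; transfer-perilune v_p = √[μ(2/r₁ − 1/a_t)] = 2108 m/s.
Δv₁ = v_p − v_c1 = 499.7 m/s.

Δv ≈ 500 m/s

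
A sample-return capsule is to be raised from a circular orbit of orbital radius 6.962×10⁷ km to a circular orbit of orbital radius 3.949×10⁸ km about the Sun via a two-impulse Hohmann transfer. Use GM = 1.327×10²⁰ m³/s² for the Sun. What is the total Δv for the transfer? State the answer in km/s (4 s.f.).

r₁ = 6.962×10⁷ km = 6.962×10¹⁰ m.
r₂ = 3.949×10⁸ km = 3.949×10¹¹ m.
Transfer ellipse a_t = (r₁ + r₂)/2 = 2.323×10¹¹ m.
At r₁: circular v_c1 = √(μ/r₁) = 43660 m/s; transfer-perihelion v_p = √[μ(2/r₁ − 1/a_t)] = 56930 m/s.
Δv₁ = v_p − v_c1 = 13270 m/s.
At r₂: circular v_c2 = √(μ/r₂) = 18330 m/s; transfer-aphelion v_a = √[μ(2/r₂ − 1/a_t)] = 10040 m/s.
Δv₂ = v_c2 − v_a = 8295 m/s.
Total Δv = Δv₁ + Δv₂ = 21560 m/s = 21.56 km/s.

Δv_total ≈ 21.56 km/s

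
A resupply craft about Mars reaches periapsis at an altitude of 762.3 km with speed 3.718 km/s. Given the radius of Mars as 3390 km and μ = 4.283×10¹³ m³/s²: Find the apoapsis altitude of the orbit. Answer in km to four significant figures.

apoapsis altitude ≈ 5044 km

r_p = 3390 + 762.3 = 4152.3 km = 4.152×10⁶ m.
Specific energy ε = v²/2 − μ/r = -3.403×10⁶ J/kg, so a = −μ/(2ε) = 6.293×10⁶ m.
The apsides satisfy r_p + r_a = 2a, so the apoapsis radius is 2a − r_p = 8.434×10⁶ m = 8433.6 km.
Apoapsis altitude = 8433.6 − 3390 = 5043.6 km.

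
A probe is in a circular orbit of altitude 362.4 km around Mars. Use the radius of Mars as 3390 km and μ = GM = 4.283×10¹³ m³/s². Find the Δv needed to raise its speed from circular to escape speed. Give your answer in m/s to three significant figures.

Δv ≈ 1400 m/s

r = 3390 + 362.4 = 3752.4 km = 3.7524×10⁶ m.
Circular speed v_c = √(μ/r) = 3378 m/s.
Escape speed v_esc = √(2μ/r) = √2 × v_c = 4778 m/s.
Δv = v_esc − v_c = 1399 m/s.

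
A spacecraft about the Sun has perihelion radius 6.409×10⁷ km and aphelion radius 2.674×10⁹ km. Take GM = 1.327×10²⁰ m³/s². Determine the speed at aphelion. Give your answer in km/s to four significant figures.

Semi-major axis a = (r_p + r_a)/2 = 1.3690×10⁹ km = 1.369×10¹² m.
Vis-viva: v² = μ(2/r − 1/a) = 1.327×10²⁰ × (7.479×10⁻¹³ − 7.304×10⁻¹³) = 2.323×10⁶ m²/s².
v = 1524 m/s = 1.524 km/s.

v ≈ 1.524 km/s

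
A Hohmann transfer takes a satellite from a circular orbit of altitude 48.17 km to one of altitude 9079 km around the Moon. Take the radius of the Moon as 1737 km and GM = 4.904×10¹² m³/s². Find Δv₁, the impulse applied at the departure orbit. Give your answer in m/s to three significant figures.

r₁ = 1737 + 48.17 = 1785.2 km = 1.7852×10⁶ m.
r₂ = 1737 + 9079 = 10816 km = 1.0816×10⁷ m.
Transfer ellipse a_t = (r₁ + r₂)/2 = 6.301×10⁶ m.
At r₁: circular v_c1 = √(μ/r₁) = 1657 m/s; transfer-perilune v_p = √[μ(2/r₁ − 1/a_t)] = 2172 m/s.
Δv₁ = v_p − v_c1 = 514.2 m/s.

Δv ≈ 514 m/s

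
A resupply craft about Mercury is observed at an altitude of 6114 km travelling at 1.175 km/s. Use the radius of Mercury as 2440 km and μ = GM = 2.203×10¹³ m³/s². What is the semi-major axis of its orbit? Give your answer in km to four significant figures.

a ≈ 5843 km

r = 2440 + 6114 = 8554.0 km = 8.554×10⁶ m.
Specific orbital energy ε = v²/2 − μ/r = (1175)²/2 − 2.203×10¹³/8.554×10⁶ = -1.885×10⁶ J/kg.
Since ε = −μ/(2a), a = −μ/(2ε) = 5.843×10⁶ m = 5843.2 km.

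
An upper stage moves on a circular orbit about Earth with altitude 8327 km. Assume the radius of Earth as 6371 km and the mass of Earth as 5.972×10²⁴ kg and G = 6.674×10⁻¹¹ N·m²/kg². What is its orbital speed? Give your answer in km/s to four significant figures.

v ≈ 5.207 km/s

μ = GM = 6.674×10⁻¹¹ × 5.972×10²⁴ = 3.986×10¹⁴ m³/s².
r = 6371 + 8327 = 14698 km = 1.4698×10⁷ m.
For a circular orbit v = √(μ/r) = √(3.986×10¹⁴ / 1.470×10⁷) = √(2.712×10⁷) = 5207 m/s.
That is 5.207 km/s.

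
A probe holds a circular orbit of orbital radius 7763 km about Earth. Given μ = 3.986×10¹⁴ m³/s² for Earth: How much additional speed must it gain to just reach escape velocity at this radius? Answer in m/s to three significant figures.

Δv ≈ 2970 m/s

r = 7763 km = 7.763×10⁶ m.
Circular speed v_c = √(μ/r) = 7166 m/s.
Escape speed v_esc = √(2μ/r) = √2 × v_c = 10130 m/s.
Δv = v_esc − v_c = 2968 m/s.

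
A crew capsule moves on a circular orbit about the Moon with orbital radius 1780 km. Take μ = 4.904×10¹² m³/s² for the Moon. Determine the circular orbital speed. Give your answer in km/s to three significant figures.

v ≈ 1.66 km/s

r = 1780 km = 1.780×10⁶ m.
For a circular orbit v = √(μ/r) = √(4.904×10¹² / 1.780×10⁶) = √(2.755×10⁶) = 1660 m/s.
That is 1.660 km/s.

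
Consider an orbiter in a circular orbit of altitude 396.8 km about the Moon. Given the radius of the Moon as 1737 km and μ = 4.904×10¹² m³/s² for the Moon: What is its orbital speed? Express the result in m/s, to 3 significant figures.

v ≈ 1520 m/s

r = 1737 + 396.8 = 2133.8 km = 2.1338×10⁶ m.
For a circular orbit v = √(μ/r) = √(4.904×10¹² / 2.134×10⁶) = √(2.298×10⁶) = 1516 m/s.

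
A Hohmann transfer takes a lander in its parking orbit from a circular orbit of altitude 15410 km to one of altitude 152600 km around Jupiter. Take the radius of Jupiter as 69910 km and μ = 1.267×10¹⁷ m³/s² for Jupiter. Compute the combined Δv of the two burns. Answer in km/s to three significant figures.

Δv_total ≈ 13.9 km/s

r₁ = 69910 + 15410 = 85320 km = 8.5320×10⁷ m.
r₂ = 69910 + 152600 = 222510 km = 2.2251×10⁸ m.
Transfer ellipse a_t = (r₁ + r₂)/2 = 1.539×10⁸ m.
At r₁: circular v_c1 = √(μ/r₁) = 38540 m/s; transfer-perijove v_p = √[μ(2/r₁ − 1/a_t)] = 46330 m/s.
Δv₁ = v_p − v_c1 = 7798 m/s.
At r₂: circular v_c2 = √(μ/r₂) = 23860 m/s; transfer-apojove v_a = √[μ(2/r₂ − 1/a_t)] = 17770 m/s.
Δv₂ = v_c2 − v_a = 6096 m/s.
Total Δv = Δv₁ + Δv₂ = 13890 m/s = 13.89 km/s.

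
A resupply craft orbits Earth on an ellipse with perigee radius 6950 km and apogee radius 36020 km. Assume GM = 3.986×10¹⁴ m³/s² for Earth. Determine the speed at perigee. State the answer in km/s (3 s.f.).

Semi-major axis a = (r_p + r_a)/2 = 21485 km = 2.148×10⁷ m.
Vis-viva: v² = μ(2/r − 1/a) = 3.986×10¹⁴ × (2.878×10⁻⁷ − 4.654×10⁻⁸) = 9.615×10⁷ m²/s².
v = 9806 m/s = 9.806 km/s.

v ≈ 9.81 km/s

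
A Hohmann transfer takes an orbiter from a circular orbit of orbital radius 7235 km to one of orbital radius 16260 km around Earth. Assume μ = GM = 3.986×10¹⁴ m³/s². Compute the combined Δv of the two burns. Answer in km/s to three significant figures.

r₁ = 7235 km = 7.235×10⁶ m.
r₂ = 16260 km = 1.626×10⁷ m.
Transfer ellipse a_t = (r₁ + r₂)/2 = 1.175×10⁷ m.
At r₁: circular v_c1 = √(μ/r₁) = 7422 m/s; transfer-perigee v_p = √[μ(2/r₁ − 1/a_t)] = 8732 m/s.
Δv₁ = v_p − v_c1 = 1310 m/s.
At r₂: circular v_c2 = √(μ/r₂) = 4951 m/s; transfer-apogee v_a = √[μ(2/r₂ − 1/a_t)] = 3886 m/s.
Δv₂ = v_c2 − v_a = 1066 m/s.
Total Δv = Δv₁ + Δv₂ = 2376 m/s = 2.376 km/s.

Δv_total ≈ 2.38 km/s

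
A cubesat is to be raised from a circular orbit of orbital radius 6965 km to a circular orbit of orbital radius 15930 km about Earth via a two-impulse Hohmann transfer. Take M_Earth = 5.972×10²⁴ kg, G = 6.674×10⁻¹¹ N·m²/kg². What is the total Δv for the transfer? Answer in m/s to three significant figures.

μ = GM = 6.674×10⁻¹¹ × 5.972×10²⁴ = 3.986×10¹⁴ m³/s².
r₁ = 6965 km = 6.965×10⁶ m.
r₂ = 15930 km = 1.593×10⁷ m.
Transfer ellipse a_t = (r₁ + r₂)/2 = 1.145×10⁷ m.
At r₁: circular v_c1 = √(μ/r₁) = 7565 m/s; transfer-perigee v_p = √[μ(2/r₁ − 1/a_t)] = 8924 m/s.
Δv₁ = v_p − v_c1 = 1359 m/s.
At r₂: circular v_c2 = √(μ/r₂) = 5002 m/s; transfer-apogee v_a = √[μ(2/r₂ − 1/a_t)] = 3902 m/s.
Δv₂ = v_c2 − v_a = 1100 m/s.
Total Δv = Δv₁ + Δv₂ = 2459 m/s.

Δv_total ≈ 2460 m/s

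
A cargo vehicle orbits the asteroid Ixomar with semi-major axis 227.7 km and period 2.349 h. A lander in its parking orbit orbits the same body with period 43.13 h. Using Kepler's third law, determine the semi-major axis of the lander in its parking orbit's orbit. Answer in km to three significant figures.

a₂ ≈ 1580 km

Kepler's third law: a³ ∝ T², so a₂ = a₁ (T₂/T₁)^(2/3).
T₂/T₁ = 18.36, (T₂/T₁)^(2/3) = 6.960.
a₂ = 227.7 × 6.960 = 1585 km.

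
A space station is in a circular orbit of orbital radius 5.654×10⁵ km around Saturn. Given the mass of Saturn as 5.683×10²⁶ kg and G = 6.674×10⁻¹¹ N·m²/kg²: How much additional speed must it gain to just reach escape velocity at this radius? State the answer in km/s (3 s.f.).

Δv ≈ 3.39 km/s

μ = GM = 6.674×10⁻¹¹ × 5.683×10²⁶ = 3.793×10¹⁶ m³/s².
r = 5.654×10⁵ km = 5.654×10⁸ m.
Circular speed v_c = √(μ/r) = 8190 m/s.
Escape speed v_esc = √(2μ/r) = √2 × v_c = 11580 m/s.
Δv = v_esc − v_c = 3393 m/s = 3.393 km/s.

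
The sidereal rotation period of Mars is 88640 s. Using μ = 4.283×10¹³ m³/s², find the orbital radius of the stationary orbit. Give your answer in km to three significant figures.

A synchronous orbit has period T, so by Kepler's third law a = (μT²/4π²)^(1/3).
μT²/4π² = 4.283×10¹³ × (8.864×10⁴)² / 39.48 = 8.524×10²¹ m³.
a = 2.043×10⁷ m = 20428 km.

r_sync ≈ 20400 km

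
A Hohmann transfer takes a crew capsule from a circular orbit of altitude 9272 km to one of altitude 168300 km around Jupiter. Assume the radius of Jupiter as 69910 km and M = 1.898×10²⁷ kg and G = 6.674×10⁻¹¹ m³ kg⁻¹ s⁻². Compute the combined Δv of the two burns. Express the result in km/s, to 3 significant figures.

Δv_total ≈ 15.8 km/s

μ = GM = 6.674×10⁻¹¹ × 1.898×10²⁷ = 1.267×10¹⁷ m³/s².
r₁ = 69910 + 9272 = 79182 km = 7.9182×10⁷ m.
r₂ = 69910 + 168300 = 238210 km = 2.3821×10⁸ m.
Transfer ellipse a_t = (r₁ + r₂)/2 = 1.587×10⁸ m.
At r₁: circular v_c1 = √(μ/r₁) = 40000 m/s; transfer-perijove v_p = √[μ(2/r₁ − 1/a_t)] = 49000 m/s.
Δv₁ = v_p − v_c1 = 9006 m/s.
At r₂: circular v_c2 = √(μ/r₂) = 23060 m/s; transfer-apojove v_a = √[μ(2/r₂ − 1/a_t)] = 16290 m/s.
Δv₂ = v_c2 − v_a = 6771 m/s.
Total Δv = Δv₁ + Δv₂ = 15780 m/s = 15.78 km/s.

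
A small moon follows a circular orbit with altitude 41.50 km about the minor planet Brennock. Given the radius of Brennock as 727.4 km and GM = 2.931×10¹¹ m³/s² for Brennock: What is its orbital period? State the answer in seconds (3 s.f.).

r = 727.4 + 41.50 = 768.90 km = 7.6890×10⁵ m.
Kepler's third law: T = 2π√(r³/μ) = 2π√((7.689×10⁵)³ / 2.931×10¹¹).
r³/μ = 1.551×10⁶ s², so T = 2π × 1.245×10³ = 7.825×10³ s.

T ≈ 7820 seconds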